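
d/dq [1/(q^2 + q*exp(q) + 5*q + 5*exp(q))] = (-q*exp(q) - 2*q - 6*exp(q) - 5)/(q^2 + q*exp(q) + 5*q + 5*exp(q))^2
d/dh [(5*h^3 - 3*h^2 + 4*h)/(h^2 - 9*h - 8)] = (5*h^4 - 90*h^3 - 97*h^2 + 48*h - 32)/(h^4 - 18*h^3 + 65*h^2 + 144*h + 64)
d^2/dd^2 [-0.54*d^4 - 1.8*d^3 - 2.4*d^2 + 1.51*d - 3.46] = -6.48*d^2 - 10.8*d - 4.8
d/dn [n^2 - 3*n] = 2*n - 3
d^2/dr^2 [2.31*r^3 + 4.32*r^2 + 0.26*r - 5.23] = 13.86*r + 8.64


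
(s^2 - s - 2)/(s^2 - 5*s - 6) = (s - 2)/(s - 6)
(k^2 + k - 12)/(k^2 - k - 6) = (k + 4)/(k + 2)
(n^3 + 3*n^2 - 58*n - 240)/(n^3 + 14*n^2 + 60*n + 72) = (n^2 - 3*n - 40)/(n^2 + 8*n + 12)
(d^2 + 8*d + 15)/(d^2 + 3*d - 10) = (d + 3)/(d - 2)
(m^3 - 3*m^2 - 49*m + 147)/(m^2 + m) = (m^3 - 3*m^2 - 49*m + 147)/(m*(m + 1))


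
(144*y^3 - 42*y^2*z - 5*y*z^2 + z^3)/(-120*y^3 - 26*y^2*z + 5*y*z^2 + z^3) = (-24*y^2 + 11*y*z - z^2)/(20*y^2 + y*z - z^2)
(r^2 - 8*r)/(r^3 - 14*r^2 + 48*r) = 1/(r - 6)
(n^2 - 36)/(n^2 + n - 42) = (n + 6)/(n + 7)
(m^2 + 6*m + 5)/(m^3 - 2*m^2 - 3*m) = (m + 5)/(m*(m - 3))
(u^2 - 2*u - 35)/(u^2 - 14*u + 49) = (u + 5)/(u - 7)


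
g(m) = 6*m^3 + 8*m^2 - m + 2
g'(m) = 18*m^2 + 16*m - 1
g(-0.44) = 3.48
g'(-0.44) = -4.56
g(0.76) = 8.49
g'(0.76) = 21.56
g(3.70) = 411.74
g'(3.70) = 304.62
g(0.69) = 7.09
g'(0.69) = 18.61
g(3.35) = 314.00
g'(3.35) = 254.60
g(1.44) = 35.06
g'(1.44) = 59.36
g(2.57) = 154.12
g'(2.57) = 159.01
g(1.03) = 16.01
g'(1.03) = 34.58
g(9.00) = 5015.00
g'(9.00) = 1601.00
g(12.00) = 11510.00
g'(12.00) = 2783.00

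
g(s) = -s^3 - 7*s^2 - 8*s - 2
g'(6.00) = -200.00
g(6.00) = -518.00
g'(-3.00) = 7.00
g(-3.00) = -14.00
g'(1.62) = -38.55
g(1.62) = -37.58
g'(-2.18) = 8.26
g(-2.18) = -7.47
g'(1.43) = -34.15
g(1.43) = -30.68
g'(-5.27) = -17.54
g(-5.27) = -7.89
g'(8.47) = -341.80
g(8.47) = -1179.59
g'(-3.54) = 3.97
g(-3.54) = -17.04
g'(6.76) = -239.73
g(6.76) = -684.88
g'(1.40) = -33.48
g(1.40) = -29.66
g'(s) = -3*s^2 - 14*s - 8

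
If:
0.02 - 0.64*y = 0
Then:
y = 0.03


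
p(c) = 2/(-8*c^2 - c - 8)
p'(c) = 2*(16*c + 1)/(-8*c^2 - c - 8)^2 = 2*(16*c + 1)/(8*c^2 + c + 8)^2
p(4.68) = -0.01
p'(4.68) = 0.00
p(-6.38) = -0.01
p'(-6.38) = -0.00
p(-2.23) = -0.04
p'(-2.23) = -0.03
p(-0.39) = -0.23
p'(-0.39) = -0.13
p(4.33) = -0.01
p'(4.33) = 0.01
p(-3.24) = -0.02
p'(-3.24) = -0.01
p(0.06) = -0.25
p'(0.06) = 0.06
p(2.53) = -0.03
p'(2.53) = 0.02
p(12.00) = 0.00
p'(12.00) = 0.00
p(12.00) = 0.00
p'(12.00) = 0.00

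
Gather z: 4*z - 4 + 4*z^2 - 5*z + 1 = 4*z^2 - z - 3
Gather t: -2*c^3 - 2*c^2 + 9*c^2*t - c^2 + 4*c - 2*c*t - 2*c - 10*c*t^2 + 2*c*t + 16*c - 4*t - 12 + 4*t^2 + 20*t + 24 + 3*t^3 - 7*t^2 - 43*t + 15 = -2*c^3 - 3*c^2 + 18*c + 3*t^3 + t^2*(-10*c - 3) + t*(9*c^2 - 27) + 27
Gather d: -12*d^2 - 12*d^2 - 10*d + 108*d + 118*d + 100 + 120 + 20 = -24*d^2 + 216*d + 240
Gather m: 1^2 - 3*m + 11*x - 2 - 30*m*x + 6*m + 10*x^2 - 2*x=m*(3 - 30*x) + 10*x^2 + 9*x - 1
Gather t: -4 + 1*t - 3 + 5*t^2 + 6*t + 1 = 5*t^2 + 7*t - 6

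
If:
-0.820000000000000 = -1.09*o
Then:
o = 0.75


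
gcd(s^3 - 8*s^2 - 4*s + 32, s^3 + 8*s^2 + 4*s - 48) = s - 2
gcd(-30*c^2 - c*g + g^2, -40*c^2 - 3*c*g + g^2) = 5*c + g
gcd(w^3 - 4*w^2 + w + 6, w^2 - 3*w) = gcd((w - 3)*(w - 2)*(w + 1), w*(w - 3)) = w - 3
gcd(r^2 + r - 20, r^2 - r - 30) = r + 5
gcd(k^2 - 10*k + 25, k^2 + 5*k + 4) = 1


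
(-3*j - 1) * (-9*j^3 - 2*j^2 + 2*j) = 27*j^4 + 15*j^3 - 4*j^2 - 2*j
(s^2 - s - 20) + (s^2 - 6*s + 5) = 2*s^2 - 7*s - 15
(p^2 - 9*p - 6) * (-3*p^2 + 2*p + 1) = -3*p^4 + 29*p^3 + p^2 - 21*p - 6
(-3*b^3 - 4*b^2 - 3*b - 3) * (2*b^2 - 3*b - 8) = -6*b^5 + b^4 + 30*b^3 + 35*b^2 + 33*b + 24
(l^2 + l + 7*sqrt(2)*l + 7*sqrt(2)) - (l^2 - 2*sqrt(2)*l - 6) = l + 9*sqrt(2)*l + 6 + 7*sqrt(2)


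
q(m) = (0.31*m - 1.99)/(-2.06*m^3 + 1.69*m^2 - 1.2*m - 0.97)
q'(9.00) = -0.00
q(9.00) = -0.00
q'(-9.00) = -0.00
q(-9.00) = -0.00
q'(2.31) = -0.10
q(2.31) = 0.06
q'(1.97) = -0.19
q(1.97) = 0.11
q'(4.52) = -0.00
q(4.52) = 0.00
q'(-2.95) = -0.03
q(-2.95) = -0.04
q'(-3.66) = -0.02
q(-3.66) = -0.02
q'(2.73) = -0.05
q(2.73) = 0.03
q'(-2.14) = -0.10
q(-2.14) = -0.09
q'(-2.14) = -0.10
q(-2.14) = -0.09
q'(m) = (0.31*m - 1.99)*(6.18*m^2 - 3.38*m + 1.2)/(-2.06*m^3 + 1.69*m^2 - 1.2*m - 0.97)^2 + 0.31/(-2.06*m^3 + 1.69*m^2 - 1.2*m - 0.97) = (1.2772*m^3 - 12.8221*m^2 + 6.7262*m - 2.6887)/(4.2436*m^6 - 6.9628*m^5 + 7.8001*m^4 - 0.0596000000000001*m^3 - 1.8386*m^2 + 2.328*m + 0.9409)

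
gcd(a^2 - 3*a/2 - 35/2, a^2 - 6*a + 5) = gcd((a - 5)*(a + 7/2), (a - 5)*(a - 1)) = a - 5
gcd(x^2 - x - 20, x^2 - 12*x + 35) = x - 5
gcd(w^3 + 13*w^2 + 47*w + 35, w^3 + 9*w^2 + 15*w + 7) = w^2 + 8*w + 7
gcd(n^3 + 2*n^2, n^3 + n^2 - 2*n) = n^2 + 2*n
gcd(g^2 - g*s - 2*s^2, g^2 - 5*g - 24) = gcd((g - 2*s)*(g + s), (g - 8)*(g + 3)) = 1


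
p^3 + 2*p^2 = p^2*(p + 2)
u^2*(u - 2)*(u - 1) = u^4 - 3*u^3 + 2*u^2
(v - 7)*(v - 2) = v^2 - 9*v + 14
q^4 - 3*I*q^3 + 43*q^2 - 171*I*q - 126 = (q - 6*I)*(q - 3*I)*(q - I)*(q + 7*I)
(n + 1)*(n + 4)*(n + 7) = n^3 + 12*n^2 + 39*n + 28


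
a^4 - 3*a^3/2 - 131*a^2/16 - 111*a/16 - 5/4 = (a - 4)*(a + 1/4)*(a + 1)*(a + 5/4)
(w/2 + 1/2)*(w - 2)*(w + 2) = w^3/2 + w^2/2 - 2*w - 2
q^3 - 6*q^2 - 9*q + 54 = (q - 6)*(q - 3)*(q + 3)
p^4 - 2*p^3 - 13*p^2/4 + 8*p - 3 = (p - 2)*(p - 3/2)*(p - 1/2)*(p + 2)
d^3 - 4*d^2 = d^2*(d - 4)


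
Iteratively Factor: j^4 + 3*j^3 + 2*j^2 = (j)*(j^3 + 3*j^2 + 2*j) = j*(j + 1)*(j^2 + 2*j) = j^2*(j + 1)*(j + 2)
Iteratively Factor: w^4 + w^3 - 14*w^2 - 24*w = (w)*(w^3 + w^2 - 14*w - 24) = w*(w + 3)*(w^2 - 2*w - 8) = w*(w - 4)*(w + 3)*(w + 2)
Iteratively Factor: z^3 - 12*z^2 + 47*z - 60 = (z - 3)*(z^2 - 9*z + 20) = (z - 5)*(z - 3)*(z - 4)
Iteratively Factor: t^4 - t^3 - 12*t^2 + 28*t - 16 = (t - 2)*(t^3 + t^2 - 10*t + 8) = (t - 2)^2*(t^2 + 3*t - 4) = (t - 2)^2*(t + 4)*(t - 1)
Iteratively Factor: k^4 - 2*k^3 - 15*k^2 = (k - 5)*(k^3 + 3*k^2) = (k - 5)*(k + 3)*(k^2) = k*(k - 5)*(k + 3)*(k)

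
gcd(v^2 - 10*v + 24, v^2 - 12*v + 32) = v - 4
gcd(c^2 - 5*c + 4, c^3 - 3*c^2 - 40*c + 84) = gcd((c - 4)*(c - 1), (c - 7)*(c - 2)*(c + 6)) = 1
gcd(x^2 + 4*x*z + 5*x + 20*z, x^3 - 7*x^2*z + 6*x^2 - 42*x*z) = 1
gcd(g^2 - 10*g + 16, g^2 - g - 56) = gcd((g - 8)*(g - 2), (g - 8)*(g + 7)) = g - 8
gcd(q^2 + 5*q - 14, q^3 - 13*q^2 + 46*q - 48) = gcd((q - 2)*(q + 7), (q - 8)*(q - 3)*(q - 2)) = q - 2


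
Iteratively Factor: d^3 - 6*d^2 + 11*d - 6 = (d - 3)*(d^2 - 3*d + 2) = (d - 3)*(d - 2)*(d - 1)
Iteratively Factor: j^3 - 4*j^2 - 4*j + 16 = (j - 4)*(j^2 - 4) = (j - 4)*(j + 2)*(j - 2)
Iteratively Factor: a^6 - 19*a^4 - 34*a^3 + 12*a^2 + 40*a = (a - 1)*(a^5 + a^4 - 18*a^3 - 52*a^2 - 40*a) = (a - 1)*(a + 2)*(a^4 - a^3 - 16*a^2 - 20*a) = (a - 5)*(a - 1)*(a + 2)*(a^3 + 4*a^2 + 4*a) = a*(a - 5)*(a - 1)*(a + 2)*(a^2 + 4*a + 4) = a*(a - 5)*(a - 1)*(a + 2)^2*(a + 2)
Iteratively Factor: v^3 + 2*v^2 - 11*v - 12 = (v + 1)*(v^2 + v - 12) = (v + 1)*(v + 4)*(v - 3)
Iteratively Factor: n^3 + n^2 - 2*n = (n - 1)*(n^2 + 2*n) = n*(n - 1)*(n + 2)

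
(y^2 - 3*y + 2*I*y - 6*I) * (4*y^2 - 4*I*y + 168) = 4*y^4 - 12*y^3 + 4*I*y^3 + 176*y^2 - 12*I*y^2 - 528*y + 336*I*y - 1008*I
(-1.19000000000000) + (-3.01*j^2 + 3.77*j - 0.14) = -3.01*j^2 + 3.77*j - 1.33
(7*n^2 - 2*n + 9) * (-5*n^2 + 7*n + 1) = -35*n^4 + 59*n^3 - 52*n^2 + 61*n + 9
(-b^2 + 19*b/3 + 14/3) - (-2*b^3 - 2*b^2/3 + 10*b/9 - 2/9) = 2*b^3 - b^2/3 + 47*b/9 + 44/9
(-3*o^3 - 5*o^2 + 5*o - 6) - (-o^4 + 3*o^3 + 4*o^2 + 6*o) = o^4 - 6*o^3 - 9*o^2 - o - 6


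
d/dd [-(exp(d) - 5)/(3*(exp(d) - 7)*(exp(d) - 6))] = (exp(2*d) - 10*exp(d) + 23)*exp(d)/(3*(exp(4*d) - 26*exp(3*d) + 253*exp(2*d) - 1092*exp(d) + 1764))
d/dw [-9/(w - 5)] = 9/(w - 5)^2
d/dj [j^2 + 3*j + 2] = 2*j + 3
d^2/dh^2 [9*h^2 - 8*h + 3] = 18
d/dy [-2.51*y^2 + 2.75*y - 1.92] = 2.75 - 5.02*y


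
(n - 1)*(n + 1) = n^2 - 1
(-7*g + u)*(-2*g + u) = 14*g^2 - 9*g*u + u^2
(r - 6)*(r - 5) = r^2 - 11*r + 30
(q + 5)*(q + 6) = q^2 + 11*q + 30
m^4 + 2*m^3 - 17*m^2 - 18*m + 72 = (m - 3)*(m - 2)*(m + 3)*(m + 4)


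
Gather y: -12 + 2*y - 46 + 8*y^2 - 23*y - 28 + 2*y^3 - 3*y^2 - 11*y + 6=2*y^3 + 5*y^2 - 32*y - 80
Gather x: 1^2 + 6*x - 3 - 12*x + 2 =-6*x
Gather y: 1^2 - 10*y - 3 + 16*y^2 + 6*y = 16*y^2 - 4*y - 2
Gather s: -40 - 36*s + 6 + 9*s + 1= -27*s - 33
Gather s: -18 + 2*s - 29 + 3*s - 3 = 5*s - 50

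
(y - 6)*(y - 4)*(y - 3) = y^3 - 13*y^2 + 54*y - 72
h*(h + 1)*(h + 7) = h^3 + 8*h^2 + 7*h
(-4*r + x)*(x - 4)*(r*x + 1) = -4*r^2*x^2 + 16*r^2*x + r*x^3 - 4*r*x^2 - 4*r*x + 16*r + x^2 - 4*x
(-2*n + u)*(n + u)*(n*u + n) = -2*n^3*u - 2*n^3 - n^2*u^2 - n^2*u + n*u^3 + n*u^2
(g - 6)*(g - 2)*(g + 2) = g^3 - 6*g^2 - 4*g + 24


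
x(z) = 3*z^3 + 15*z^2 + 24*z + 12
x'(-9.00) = 483.00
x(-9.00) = -1176.00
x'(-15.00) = 1599.00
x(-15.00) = -7098.00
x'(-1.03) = 2.65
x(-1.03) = -0.08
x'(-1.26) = 0.49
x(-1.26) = -0.43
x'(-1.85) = -0.70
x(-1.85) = -0.06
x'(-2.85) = 11.60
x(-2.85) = -4.01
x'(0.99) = 62.52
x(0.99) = 53.37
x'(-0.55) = 10.22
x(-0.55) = 2.84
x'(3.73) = 261.12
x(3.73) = 465.90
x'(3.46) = 235.54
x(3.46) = 398.88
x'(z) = 9*z^2 + 30*z + 24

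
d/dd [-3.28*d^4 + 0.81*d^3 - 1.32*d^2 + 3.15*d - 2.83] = -13.12*d^3 + 2.43*d^2 - 2.64*d + 3.15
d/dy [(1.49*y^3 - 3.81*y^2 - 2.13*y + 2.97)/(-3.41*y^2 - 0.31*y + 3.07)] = (-5.0809*y^4 - 0.9238*y^3 + 7.6407*y^2 - 3.138*y - 5.6184)/(11.6281*y^4 + 2.1142*y^3 - 20.8413*y^2 - 1.9034*y + 9.4249)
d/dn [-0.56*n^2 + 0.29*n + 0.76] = 0.29 - 1.12*n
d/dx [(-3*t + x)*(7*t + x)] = 4*t + 2*x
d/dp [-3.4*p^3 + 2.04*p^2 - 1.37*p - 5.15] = -10.2*p^2 + 4.08*p - 1.37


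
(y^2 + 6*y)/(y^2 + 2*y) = (y + 6)/(y + 2)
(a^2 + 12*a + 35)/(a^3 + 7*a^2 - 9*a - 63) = (a + 5)/(a^2 - 9)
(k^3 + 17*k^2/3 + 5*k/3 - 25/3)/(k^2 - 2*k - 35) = (3*k^2 + 2*k - 5)/(3*(k - 7))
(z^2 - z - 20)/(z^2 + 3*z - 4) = (z - 5)/(z - 1)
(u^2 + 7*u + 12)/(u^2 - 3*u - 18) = (u + 4)/(u - 6)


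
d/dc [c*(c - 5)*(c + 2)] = 3*c^2 - 6*c - 10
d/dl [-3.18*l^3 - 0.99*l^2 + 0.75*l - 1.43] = -9.54*l^2 - 1.98*l + 0.75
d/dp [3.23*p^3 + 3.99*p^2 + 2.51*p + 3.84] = 9.69*p^2 + 7.98*p + 2.51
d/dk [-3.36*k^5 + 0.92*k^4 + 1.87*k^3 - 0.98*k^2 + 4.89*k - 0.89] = -16.8*k^4 + 3.68*k^3 + 5.61*k^2 - 1.96*k + 4.89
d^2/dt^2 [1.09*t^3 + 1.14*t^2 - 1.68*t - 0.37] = 6.54*t + 2.28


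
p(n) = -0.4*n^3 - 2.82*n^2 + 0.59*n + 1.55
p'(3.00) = -27.13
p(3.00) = -32.86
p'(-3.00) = 6.71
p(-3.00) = -14.80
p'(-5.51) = -4.77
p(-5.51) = -20.40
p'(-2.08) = 7.13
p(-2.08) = -8.28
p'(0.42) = -1.99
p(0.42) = 1.27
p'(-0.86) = 4.55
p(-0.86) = -0.79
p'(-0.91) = 4.73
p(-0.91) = -1.02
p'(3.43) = -32.87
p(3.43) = -45.74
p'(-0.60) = 3.54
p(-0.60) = 0.27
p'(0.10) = 0.01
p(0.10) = 1.58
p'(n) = -1.2*n^2 - 5.64*n + 0.59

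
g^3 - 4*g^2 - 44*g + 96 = (g - 8)*(g - 2)*(g + 6)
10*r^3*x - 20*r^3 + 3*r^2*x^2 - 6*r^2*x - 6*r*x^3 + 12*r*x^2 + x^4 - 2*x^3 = (-5*r + x)*(-2*r + x)*(r + x)*(x - 2)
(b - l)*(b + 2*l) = b^2 + b*l - 2*l^2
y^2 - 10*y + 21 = (y - 7)*(y - 3)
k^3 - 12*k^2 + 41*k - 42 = (k - 7)*(k - 3)*(k - 2)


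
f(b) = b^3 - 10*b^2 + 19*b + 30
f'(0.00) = 19.00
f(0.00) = 30.00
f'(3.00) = -14.00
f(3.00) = 24.00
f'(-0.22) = 23.55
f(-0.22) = 25.33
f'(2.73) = -13.24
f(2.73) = 27.69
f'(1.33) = -2.29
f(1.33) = 39.93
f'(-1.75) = 63.19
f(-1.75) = -39.23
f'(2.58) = -12.63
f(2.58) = 29.63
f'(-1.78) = 64.11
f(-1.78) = -41.14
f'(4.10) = -12.57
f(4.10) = 8.72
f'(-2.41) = 84.62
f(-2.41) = -87.87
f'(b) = 3*b^2 - 20*b + 19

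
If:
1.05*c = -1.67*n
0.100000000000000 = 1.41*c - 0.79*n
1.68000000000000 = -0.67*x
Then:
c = 0.05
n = -0.03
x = -2.51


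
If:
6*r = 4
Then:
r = 2/3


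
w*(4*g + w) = 4*g*w + w^2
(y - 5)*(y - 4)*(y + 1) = y^3 - 8*y^2 + 11*y + 20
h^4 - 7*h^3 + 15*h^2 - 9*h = h*(h - 3)^2*(h - 1)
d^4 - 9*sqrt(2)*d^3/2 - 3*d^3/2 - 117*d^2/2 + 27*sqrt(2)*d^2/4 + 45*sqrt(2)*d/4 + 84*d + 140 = (d - 5/2)*(d + 1)*(d - 8*sqrt(2))*(d + 7*sqrt(2)/2)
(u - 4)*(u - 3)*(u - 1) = u^3 - 8*u^2 + 19*u - 12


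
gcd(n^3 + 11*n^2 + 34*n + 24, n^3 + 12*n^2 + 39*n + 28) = n^2 + 5*n + 4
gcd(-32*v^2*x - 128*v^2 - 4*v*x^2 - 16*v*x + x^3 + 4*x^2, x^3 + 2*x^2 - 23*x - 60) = x + 4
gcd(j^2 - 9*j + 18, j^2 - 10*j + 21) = j - 3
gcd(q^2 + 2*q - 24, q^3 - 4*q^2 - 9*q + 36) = q - 4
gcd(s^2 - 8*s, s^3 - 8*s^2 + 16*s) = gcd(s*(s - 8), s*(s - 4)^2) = s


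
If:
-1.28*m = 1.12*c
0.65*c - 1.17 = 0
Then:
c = 1.80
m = -1.58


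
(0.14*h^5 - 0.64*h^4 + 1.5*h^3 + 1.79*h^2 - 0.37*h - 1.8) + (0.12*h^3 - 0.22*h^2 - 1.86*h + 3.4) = 0.14*h^5 - 0.64*h^4 + 1.62*h^3 + 1.57*h^2 - 2.23*h + 1.6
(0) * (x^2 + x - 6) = 0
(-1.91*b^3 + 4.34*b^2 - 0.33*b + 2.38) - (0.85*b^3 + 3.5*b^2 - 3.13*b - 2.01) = -2.76*b^3 + 0.84*b^2 + 2.8*b + 4.39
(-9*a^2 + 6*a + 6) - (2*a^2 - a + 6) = -11*a^2 + 7*a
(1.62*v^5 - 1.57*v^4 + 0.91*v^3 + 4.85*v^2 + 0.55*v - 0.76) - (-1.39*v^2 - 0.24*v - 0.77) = 1.62*v^5 - 1.57*v^4 + 0.91*v^3 + 6.24*v^2 + 0.79*v + 0.01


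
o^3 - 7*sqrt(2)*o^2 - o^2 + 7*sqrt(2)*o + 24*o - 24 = (o - 1)*(o - 4*sqrt(2))*(o - 3*sqrt(2))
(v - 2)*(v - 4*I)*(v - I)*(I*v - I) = I*v^4 + 5*v^3 - 3*I*v^3 - 15*v^2 - 2*I*v^2 + 10*v + 12*I*v - 8*I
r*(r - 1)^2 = r^3 - 2*r^2 + r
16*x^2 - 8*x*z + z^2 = (-4*x + z)^2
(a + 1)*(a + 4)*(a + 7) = a^3 + 12*a^2 + 39*a + 28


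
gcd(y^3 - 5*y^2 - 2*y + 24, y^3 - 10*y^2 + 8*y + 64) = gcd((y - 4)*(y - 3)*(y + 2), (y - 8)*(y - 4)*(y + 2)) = y^2 - 2*y - 8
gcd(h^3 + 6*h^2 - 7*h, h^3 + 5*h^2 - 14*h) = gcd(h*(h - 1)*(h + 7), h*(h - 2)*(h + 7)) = h^2 + 7*h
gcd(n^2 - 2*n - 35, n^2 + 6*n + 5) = n + 5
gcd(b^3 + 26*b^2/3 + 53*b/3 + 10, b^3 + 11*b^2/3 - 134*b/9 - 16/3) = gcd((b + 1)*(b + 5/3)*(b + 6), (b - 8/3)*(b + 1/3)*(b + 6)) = b + 6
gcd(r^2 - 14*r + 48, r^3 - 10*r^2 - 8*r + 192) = r^2 - 14*r + 48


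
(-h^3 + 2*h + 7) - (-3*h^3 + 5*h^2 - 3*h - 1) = 2*h^3 - 5*h^2 + 5*h + 8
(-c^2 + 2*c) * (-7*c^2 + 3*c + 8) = 7*c^4 - 17*c^3 - 2*c^2 + 16*c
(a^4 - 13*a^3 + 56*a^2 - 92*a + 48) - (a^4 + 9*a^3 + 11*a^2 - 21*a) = -22*a^3 + 45*a^2 - 71*a + 48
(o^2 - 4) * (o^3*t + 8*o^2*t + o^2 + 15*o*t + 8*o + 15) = o^5*t + 8*o^4*t + o^4 + 11*o^3*t + 8*o^3 - 32*o^2*t + 11*o^2 - 60*o*t - 32*o - 60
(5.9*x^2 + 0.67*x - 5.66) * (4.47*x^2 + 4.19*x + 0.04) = 26.373*x^4 + 27.7159*x^3 - 22.2569*x^2 - 23.6886*x - 0.2264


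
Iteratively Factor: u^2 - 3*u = (u)*(u - 3)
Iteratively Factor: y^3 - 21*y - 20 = (y + 1)*(y^2 - y - 20) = (y + 1)*(y + 4)*(y - 5)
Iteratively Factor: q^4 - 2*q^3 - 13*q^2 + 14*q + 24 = (q - 4)*(q^3 + 2*q^2 - 5*q - 6) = (q - 4)*(q - 2)*(q^2 + 4*q + 3) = (q - 4)*(q - 2)*(q + 1)*(q + 3)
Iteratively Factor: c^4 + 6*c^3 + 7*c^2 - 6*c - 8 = (c - 1)*(c^3 + 7*c^2 + 14*c + 8) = (c - 1)*(c + 2)*(c^2 + 5*c + 4) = (c - 1)*(c + 2)*(c + 4)*(c + 1)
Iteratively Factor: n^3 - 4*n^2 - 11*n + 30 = (n - 2)*(n^2 - 2*n - 15) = (n - 5)*(n - 2)*(n + 3)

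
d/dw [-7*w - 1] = -7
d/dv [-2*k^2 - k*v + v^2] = -k + 2*v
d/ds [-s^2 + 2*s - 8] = 2 - 2*s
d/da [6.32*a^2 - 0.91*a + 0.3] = 12.64*a - 0.91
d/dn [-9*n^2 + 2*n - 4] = 2 - 18*n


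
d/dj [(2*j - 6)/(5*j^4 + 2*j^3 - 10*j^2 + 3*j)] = 2*(-15*j^4 + 56*j^3 + 28*j^2 - 60*j + 9)/(j^2*(25*j^6 + 20*j^5 - 96*j^4 - 10*j^3 + 112*j^2 - 60*j + 9))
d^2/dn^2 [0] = 0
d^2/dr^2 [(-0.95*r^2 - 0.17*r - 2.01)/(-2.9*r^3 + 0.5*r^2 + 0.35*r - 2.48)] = (15.979*r^6 + 8.5782*r^5 + 207.1557*r^4 - 142.188*r^3 - 16.82958*r^2 - 83.36022*r + 17.45813)/(24.389*r^9 - 12.615*r^8 - 6.6555*r^7 + 65.4904*r^6 - 20.77275*r^5 - 13.42695*r^4 + 56.069605*r^3 - 8.3142*r^2 - 6.45792*r + 15.252992)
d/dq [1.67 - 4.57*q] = -4.57000000000000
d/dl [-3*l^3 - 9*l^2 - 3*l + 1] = -9*l^2 - 18*l - 3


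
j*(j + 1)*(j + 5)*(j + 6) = j^4 + 12*j^3 + 41*j^2 + 30*j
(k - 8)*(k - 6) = k^2 - 14*k + 48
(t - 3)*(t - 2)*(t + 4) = t^3 - t^2 - 14*t + 24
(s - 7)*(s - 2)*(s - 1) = s^3 - 10*s^2 + 23*s - 14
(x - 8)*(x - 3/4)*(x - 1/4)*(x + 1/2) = x^4 - 17*x^3/2 + 59*x^2/16 + 83*x/32 - 3/4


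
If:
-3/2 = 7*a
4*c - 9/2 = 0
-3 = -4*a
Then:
No Solution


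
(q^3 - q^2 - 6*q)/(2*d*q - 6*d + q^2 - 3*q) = q*(q + 2)/(2*d + q)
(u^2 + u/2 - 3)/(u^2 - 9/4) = 2*(u + 2)/(2*u + 3)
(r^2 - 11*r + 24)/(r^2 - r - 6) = (r - 8)/(r + 2)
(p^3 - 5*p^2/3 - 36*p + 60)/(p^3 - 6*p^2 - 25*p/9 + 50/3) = 3*(p + 6)/(3*p + 5)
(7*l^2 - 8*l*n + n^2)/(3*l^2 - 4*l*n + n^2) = (7*l - n)/(3*l - n)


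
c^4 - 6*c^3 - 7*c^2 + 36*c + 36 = (c - 6)*(c - 3)*(c + 1)*(c + 2)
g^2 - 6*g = g*(g - 6)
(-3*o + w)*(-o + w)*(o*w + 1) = 3*o^3*w - 4*o^2*w^2 + 3*o^2 + o*w^3 - 4*o*w + w^2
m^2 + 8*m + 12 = (m + 2)*(m + 6)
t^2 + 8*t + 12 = (t + 2)*(t + 6)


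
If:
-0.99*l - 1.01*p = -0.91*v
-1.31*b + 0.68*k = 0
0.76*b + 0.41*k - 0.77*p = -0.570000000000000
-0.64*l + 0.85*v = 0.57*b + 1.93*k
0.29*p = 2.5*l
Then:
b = 0.31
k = 0.60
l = 0.16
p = 1.37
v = 1.69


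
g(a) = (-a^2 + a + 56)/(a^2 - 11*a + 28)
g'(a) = (1 - 2*a)/(a^2 - 11*a + 28) + (11 - 2*a)*(-a^2 + a + 56)/(a^2 - 11*a + 28)^2 = 2*(5*a^2 - 84*a + 322)/(a^4 - 22*a^3 + 177*a^2 - 616*a + 784)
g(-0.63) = 1.56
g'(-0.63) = 0.60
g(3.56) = 30.98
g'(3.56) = 75.36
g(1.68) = 4.44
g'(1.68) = 2.56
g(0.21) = 2.18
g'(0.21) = 0.92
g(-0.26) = 1.80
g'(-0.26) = 0.72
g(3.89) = 130.83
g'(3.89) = 1211.64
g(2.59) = 8.34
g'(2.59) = 7.14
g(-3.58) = 0.49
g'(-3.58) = 0.21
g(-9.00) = -0.16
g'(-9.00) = 0.07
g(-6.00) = 0.11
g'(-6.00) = 0.12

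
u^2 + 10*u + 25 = (u + 5)^2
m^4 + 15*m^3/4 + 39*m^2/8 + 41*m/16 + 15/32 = (m + 1/2)^2*(m + 5/4)*(m + 3/2)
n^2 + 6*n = n*(n + 6)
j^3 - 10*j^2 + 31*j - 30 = (j - 5)*(j - 3)*(j - 2)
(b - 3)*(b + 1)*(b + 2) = b^3 - 7*b - 6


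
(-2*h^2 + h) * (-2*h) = 4*h^3 - 2*h^2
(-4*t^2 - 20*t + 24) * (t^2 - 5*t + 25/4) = -4*t^4 + 99*t^2 - 245*t + 150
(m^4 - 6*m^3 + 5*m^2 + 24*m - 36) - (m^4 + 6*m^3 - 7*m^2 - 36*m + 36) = -12*m^3 + 12*m^2 + 60*m - 72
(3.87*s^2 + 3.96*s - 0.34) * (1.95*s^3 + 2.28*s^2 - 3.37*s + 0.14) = 7.5465*s^5 + 16.5456*s^4 - 4.6761*s^3 - 13.5786*s^2 + 1.7002*s - 0.0476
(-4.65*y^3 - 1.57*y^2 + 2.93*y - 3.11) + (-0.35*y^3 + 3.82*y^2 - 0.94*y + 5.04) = -5.0*y^3 + 2.25*y^2 + 1.99*y + 1.93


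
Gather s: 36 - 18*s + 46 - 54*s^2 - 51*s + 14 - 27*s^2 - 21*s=-81*s^2 - 90*s + 96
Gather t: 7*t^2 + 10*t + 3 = 7*t^2 + 10*t + 3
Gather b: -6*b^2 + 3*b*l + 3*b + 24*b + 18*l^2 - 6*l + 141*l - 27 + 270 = -6*b^2 + b*(3*l + 27) + 18*l^2 + 135*l + 243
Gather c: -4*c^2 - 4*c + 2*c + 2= -4*c^2 - 2*c + 2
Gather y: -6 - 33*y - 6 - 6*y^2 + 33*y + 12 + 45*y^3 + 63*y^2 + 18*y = 45*y^3 + 57*y^2 + 18*y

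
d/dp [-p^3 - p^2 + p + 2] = -3*p^2 - 2*p + 1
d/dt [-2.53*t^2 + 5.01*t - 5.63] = 5.01 - 5.06*t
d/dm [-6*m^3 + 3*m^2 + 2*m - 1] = -18*m^2 + 6*m + 2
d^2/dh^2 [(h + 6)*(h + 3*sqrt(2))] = 2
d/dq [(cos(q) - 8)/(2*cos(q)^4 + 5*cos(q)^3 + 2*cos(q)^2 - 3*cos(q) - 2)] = 2*(3*cos(q)^3 - 30*cos(q)^2 - 29*cos(q) + 13)*sin(q)/((cos(q) + 1)^3*(cos(q) + cos(2*q) - 1)^2)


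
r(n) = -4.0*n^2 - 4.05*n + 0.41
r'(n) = -8.0*n - 4.05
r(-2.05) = -8.10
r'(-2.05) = 12.35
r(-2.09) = -8.60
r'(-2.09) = 12.67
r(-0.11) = 0.81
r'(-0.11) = -3.17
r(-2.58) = -15.77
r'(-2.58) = 16.59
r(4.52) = -99.62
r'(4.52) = -40.21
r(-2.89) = -21.29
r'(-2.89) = 19.07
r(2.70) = -39.68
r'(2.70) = -25.65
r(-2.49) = -14.31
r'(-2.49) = 15.87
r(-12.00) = -526.99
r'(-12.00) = 91.95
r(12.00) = -624.19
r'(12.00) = -100.05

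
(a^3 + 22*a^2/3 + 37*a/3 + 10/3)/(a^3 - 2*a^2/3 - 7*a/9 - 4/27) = 9*(a^2 + 7*a + 10)/(9*a^2 - 9*a - 4)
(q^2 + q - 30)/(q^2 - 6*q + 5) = (q + 6)/(q - 1)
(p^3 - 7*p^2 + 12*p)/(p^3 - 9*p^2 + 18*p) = (p - 4)/(p - 6)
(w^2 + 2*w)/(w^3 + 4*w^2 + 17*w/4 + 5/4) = 4*w*(w + 2)/(4*w^3 + 16*w^2 + 17*w + 5)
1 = 1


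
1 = 1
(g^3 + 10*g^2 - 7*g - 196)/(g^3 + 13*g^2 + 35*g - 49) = (g - 4)/(g - 1)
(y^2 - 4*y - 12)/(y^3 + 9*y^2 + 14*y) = (y - 6)/(y*(y + 7))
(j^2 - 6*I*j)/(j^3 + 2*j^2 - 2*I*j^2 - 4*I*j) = (j - 6*I)/(j^2 + 2*j*(1 - I) - 4*I)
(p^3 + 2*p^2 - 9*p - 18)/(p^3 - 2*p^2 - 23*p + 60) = (p^2 + 5*p + 6)/(p^2 + p - 20)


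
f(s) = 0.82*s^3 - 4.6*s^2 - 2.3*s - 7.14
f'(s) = 2.46*s^2 - 9.2*s - 2.3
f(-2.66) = -49.00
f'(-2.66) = 39.58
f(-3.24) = -75.87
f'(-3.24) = 53.33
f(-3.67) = -101.19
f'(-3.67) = 64.60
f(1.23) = -15.40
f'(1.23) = -9.89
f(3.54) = -36.55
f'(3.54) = -4.04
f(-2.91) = -59.61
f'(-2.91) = 45.30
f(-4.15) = -135.43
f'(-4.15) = 78.25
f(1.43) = -17.44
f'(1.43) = -10.43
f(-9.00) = -956.82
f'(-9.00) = 279.76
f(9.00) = 197.34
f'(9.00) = 114.16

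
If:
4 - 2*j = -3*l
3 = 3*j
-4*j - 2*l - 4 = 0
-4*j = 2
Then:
No Solution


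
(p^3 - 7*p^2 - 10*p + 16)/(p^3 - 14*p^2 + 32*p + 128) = (p - 1)/(p - 8)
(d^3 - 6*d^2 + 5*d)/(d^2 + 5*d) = (d^2 - 6*d + 5)/(d + 5)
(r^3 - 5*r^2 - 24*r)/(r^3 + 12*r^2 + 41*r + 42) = r*(r - 8)/(r^2 + 9*r + 14)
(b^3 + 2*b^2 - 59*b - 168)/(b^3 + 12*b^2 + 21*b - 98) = (b^2 - 5*b - 24)/(b^2 + 5*b - 14)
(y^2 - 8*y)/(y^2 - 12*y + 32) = y/(y - 4)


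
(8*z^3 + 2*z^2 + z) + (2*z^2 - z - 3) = 8*z^3 + 4*z^2 - 3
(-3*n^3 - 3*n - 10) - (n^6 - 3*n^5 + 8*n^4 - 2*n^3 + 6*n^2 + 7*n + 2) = -n^6 + 3*n^5 - 8*n^4 - n^3 - 6*n^2 - 10*n - 12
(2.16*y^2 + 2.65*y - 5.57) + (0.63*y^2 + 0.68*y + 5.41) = 2.79*y^2 + 3.33*y - 0.16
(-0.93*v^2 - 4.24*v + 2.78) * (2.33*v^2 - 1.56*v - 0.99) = -2.1669*v^4 - 8.4284*v^3 + 14.0125*v^2 - 0.1392*v - 2.7522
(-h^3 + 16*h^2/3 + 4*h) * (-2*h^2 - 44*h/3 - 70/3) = 2*h^5 + 4*h^4 - 566*h^3/9 - 1648*h^2/9 - 280*h/3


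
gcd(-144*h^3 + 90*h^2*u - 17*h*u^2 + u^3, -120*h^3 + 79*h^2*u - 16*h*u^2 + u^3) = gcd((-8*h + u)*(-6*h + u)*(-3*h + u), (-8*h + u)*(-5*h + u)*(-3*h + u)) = 24*h^2 - 11*h*u + u^2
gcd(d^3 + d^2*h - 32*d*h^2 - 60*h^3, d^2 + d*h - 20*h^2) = d + 5*h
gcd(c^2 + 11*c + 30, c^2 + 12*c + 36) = c + 6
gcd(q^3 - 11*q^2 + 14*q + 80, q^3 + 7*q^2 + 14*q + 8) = q + 2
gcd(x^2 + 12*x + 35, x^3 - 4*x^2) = 1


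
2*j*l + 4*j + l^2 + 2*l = (2*j + l)*(l + 2)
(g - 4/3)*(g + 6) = g^2 + 14*g/3 - 8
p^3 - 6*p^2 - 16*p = p*(p - 8)*(p + 2)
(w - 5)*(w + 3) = w^2 - 2*w - 15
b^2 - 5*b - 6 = (b - 6)*(b + 1)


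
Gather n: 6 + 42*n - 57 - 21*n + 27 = 21*n - 24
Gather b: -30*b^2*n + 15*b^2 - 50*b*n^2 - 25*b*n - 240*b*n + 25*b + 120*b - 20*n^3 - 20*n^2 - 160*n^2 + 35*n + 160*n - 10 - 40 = b^2*(15 - 30*n) + b*(-50*n^2 - 265*n + 145) - 20*n^3 - 180*n^2 + 195*n - 50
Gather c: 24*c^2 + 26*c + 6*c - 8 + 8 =24*c^2 + 32*c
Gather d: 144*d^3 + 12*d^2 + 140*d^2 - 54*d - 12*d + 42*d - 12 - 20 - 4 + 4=144*d^3 + 152*d^2 - 24*d - 32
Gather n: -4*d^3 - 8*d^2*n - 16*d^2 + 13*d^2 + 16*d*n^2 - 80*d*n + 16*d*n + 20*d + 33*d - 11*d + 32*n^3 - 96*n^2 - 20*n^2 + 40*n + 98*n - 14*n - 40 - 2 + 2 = -4*d^3 - 3*d^2 + 42*d + 32*n^3 + n^2*(16*d - 116) + n*(-8*d^2 - 64*d + 124) - 40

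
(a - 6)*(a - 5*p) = a^2 - 5*a*p - 6*a + 30*p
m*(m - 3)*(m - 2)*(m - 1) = m^4 - 6*m^3 + 11*m^2 - 6*m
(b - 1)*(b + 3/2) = b^2 + b/2 - 3/2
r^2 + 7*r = r*(r + 7)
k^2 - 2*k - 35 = (k - 7)*(k + 5)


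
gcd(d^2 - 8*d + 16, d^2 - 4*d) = d - 4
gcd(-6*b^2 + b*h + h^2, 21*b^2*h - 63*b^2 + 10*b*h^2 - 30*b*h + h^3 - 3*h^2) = 3*b + h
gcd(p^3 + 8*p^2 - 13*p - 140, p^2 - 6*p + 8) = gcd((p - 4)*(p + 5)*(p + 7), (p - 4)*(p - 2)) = p - 4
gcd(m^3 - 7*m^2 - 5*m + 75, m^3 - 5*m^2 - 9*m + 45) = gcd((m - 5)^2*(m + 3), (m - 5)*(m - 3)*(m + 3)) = m^2 - 2*m - 15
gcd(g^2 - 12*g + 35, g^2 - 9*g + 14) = g - 7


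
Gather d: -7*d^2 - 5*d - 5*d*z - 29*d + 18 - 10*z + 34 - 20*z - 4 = -7*d^2 + d*(-5*z - 34) - 30*z + 48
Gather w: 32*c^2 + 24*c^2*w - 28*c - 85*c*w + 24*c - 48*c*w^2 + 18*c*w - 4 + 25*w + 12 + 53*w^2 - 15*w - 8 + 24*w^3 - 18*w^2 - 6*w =32*c^2 - 4*c + 24*w^3 + w^2*(35 - 48*c) + w*(24*c^2 - 67*c + 4)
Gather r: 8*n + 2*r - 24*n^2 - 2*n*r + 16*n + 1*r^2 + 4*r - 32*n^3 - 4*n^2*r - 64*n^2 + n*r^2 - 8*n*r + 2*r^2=-32*n^3 - 88*n^2 + 24*n + r^2*(n + 3) + r*(-4*n^2 - 10*n + 6)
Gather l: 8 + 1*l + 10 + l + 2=2*l + 20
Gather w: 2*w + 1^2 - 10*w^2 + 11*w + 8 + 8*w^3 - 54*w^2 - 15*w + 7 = 8*w^3 - 64*w^2 - 2*w + 16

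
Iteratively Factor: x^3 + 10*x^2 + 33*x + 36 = (x + 3)*(x^2 + 7*x + 12) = (x + 3)*(x + 4)*(x + 3)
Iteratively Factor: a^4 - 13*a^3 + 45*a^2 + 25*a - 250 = (a - 5)*(a^3 - 8*a^2 + 5*a + 50) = (a - 5)*(a + 2)*(a^2 - 10*a + 25) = (a - 5)^2*(a + 2)*(a - 5)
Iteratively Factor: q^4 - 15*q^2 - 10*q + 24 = (q + 3)*(q^3 - 3*q^2 - 6*q + 8) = (q - 4)*(q + 3)*(q^2 + q - 2) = (q - 4)*(q + 2)*(q + 3)*(q - 1)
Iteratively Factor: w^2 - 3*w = (w)*(w - 3)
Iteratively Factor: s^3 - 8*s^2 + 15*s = (s - 3)*(s^2 - 5*s) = s*(s - 3)*(s - 5)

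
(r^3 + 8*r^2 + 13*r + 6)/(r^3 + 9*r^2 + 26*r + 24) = (r^3 + 8*r^2 + 13*r + 6)/(r^3 + 9*r^2 + 26*r + 24)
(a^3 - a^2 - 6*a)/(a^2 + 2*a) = a - 3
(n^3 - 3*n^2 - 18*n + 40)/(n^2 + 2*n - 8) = n - 5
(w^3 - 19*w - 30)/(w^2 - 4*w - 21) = (w^2 - 3*w - 10)/(w - 7)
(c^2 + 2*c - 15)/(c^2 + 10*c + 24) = (c^2 + 2*c - 15)/(c^2 + 10*c + 24)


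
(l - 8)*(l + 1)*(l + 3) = l^3 - 4*l^2 - 29*l - 24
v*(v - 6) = v^2 - 6*v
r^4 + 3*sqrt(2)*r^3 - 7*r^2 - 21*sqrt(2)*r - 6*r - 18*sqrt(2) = (r - 3)*(r + 3*sqrt(2))*(sqrt(2)*r/2 + sqrt(2))*(sqrt(2)*r + sqrt(2))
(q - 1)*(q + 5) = q^2 + 4*q - 5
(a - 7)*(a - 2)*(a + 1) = a^3 - 8*a^2 + 5*a + 14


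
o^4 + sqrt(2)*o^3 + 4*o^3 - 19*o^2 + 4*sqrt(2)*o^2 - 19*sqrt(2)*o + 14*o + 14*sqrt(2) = (o - 2)*(o - 1)*(o + 7)*(o + sqrt(2))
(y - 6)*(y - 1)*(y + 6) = y^3 - y^2 - 36*y + 36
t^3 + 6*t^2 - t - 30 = (t - 2)*(t + 3)*(t + 5)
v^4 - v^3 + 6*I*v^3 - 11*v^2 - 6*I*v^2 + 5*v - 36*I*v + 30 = (v - 3)*(v + 2)*(v + I)*(v + 5*I)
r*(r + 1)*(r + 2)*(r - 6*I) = r^4 + 3*r^3 - 6*I*r^3 + 2*r^2 - 18*I*r^2 - 12*I*r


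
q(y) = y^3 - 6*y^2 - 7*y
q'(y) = 3*y^2 - 12*y - 7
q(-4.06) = -137.41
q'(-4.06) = 91.17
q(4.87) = -60.89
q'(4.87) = 5.71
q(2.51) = -39.56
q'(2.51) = -18.22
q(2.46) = -38.64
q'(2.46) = -18.37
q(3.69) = -57.28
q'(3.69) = -10.43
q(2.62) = -41.54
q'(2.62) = -17.85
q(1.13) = -14.13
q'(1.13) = -16.73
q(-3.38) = -83.50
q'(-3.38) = 67.83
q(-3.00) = -60.00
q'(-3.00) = 56.00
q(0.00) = 0.00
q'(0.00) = -7.00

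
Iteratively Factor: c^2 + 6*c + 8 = (c + 2)*(c + 4)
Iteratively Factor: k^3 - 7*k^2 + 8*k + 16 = (k - 4)*(k^2 - 3*k - 4) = (k - 4)*(k + 1)*(k - 4)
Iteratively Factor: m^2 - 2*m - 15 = (m + 3)*(m - 5)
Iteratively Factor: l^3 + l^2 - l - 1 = (l - 1)*(l^2 + 2*l + 1) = (l - 1)*(l + 1)*(l + 1)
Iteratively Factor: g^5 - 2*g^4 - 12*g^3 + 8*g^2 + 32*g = (g - 2)*(g^4 - 12*g^2 - 16*g) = g*(g - 2)*(g^3 - 12*g - 16) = g*(g - 2)*(g + 2)*(g^2 - 2*g - 8) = g*(g - 2)*(g + 2)^2*(g - 4)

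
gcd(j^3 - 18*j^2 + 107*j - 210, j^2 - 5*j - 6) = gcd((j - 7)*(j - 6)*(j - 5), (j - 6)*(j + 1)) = j - 6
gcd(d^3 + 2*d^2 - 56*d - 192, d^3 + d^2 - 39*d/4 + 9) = d + 4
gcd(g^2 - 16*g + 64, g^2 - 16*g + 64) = g^2 - 16*g + 64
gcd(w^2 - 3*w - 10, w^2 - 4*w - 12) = w + 2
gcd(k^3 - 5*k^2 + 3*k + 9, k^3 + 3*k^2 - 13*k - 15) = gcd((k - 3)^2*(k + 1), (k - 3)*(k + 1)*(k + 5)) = k^2 - 2*k - 3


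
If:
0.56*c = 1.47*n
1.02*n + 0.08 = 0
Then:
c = -0.21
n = -0.08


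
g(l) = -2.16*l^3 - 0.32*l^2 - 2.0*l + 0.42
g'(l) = -6.48*l^2 - 0.64*l - 2.0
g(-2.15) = 24.71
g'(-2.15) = -30.58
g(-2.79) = 50.42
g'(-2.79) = -50.66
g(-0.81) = 2.98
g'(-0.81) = -5.73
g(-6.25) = 527.76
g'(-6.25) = -251.12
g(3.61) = -112.59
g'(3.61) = -88.76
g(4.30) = -185.83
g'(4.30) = -124.57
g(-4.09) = 151.03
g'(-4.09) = -107.78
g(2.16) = -27.16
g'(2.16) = -33.62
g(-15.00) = 7248.42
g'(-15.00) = -1450.40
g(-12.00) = 3710.82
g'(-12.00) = -927.44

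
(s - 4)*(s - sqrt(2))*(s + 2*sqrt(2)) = s^3 - 4*s^2 + sqrt(2)*s^2 - 4*sqrt(2)*s - 4*s + 16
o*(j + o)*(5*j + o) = 5*j^2*o + 6*j*o^2 + o^3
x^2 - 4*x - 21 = (x - 7)*(x + 3)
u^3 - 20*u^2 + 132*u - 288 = (u - 8)*(u - 6)^2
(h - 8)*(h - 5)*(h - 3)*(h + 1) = h^4 - 15*h^3 + 63*h^2 - 41*h - 120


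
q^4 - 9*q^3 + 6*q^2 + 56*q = q*(q - 7)*(q - 4)*(q + 2)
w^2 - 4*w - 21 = (w - 7)*(w + 3)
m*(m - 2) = m^2 - 2*m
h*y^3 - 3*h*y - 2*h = (y - 2)*(y + 1)*(h*y + h)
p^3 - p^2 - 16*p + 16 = (p - 4)*(p - 1)*(p + 4)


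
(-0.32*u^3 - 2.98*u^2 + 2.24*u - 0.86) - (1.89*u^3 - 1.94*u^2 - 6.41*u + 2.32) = -2.21*u^3 - 1.04*u^2 + 8.65*u - 3.18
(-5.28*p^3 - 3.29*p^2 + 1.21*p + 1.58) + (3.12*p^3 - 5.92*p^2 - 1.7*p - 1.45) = -2.16*p^3 - 9.21*p^2 - 0.49*p + 0.13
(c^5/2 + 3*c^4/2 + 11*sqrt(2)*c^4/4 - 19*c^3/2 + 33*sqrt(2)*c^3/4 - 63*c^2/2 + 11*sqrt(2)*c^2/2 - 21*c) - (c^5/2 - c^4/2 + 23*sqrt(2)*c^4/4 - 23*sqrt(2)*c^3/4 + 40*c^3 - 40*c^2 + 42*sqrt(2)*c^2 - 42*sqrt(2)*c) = -3*sqrt(2)*c^4 + 2*c^4 - 99*c^3/2 + 14*sqrt(2)*c^3 - 73*sqrt(2)*c^2/2 + 17*c^2/2 - 21*c + 42*sqrt(2)*c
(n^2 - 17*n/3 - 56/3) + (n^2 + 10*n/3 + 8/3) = 2*n^2 - 7*n/3 - 16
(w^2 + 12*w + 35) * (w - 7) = w^3 + 5*w^2 - 49*w - 245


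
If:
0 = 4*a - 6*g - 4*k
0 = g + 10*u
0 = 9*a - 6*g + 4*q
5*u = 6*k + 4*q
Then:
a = 25*u/3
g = -10*u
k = 70*u/3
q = -135*u/4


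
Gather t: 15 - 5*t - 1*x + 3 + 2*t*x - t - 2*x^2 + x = t*(2*x - 6) - 2*x^2 + 18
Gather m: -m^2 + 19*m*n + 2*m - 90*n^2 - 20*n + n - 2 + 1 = -m^2 + m*(19*n + 2) - 90*n^2 - 19*n - 1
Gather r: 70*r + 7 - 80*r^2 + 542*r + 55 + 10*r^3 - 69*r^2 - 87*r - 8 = 10*r^3 - 149*r^2 + 525*r + 54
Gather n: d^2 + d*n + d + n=d^2 + d + n*(d + 1)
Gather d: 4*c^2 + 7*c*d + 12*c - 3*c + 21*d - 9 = 4*c^2 + 9*c + d*(7*c + 21) - 9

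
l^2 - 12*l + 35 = (l - 7)*(l - 5)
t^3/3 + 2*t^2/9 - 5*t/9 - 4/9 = (t/3 + 1/3)*(t - 4/3)*(t + 1)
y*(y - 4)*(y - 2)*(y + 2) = y^4 - 4*y^3 - 4*y^2 + 16*y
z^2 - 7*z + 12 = (z - 4)*(z - 3)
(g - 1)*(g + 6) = g^2 + 5*g - 6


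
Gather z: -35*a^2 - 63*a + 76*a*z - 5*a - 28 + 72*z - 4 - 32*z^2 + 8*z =-35*a^2 - 68*a - 32*z^2 + z*(76*a + 80) - 32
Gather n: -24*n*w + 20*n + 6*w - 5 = n*(20 - 24*w) + 6*w - 5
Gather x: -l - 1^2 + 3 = 2 - l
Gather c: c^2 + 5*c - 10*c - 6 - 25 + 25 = c^2 - 5*c - 6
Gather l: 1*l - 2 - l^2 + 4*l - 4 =-l^2 + 5*l - 6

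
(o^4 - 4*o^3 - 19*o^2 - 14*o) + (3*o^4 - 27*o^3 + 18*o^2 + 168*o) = 4*o^4 - 31*o^3 - o^2 + 154*o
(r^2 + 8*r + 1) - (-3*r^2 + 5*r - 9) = 4*r^2 + 3*r + 10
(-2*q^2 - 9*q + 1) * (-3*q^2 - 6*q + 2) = 6*q^4 + 39*q^3 + 47*q^2 - 24*q + 2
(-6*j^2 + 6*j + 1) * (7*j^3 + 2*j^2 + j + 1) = -42*j^5 + 30*j^4 + 13*j^3 + 2*j^2 + 7*j + 1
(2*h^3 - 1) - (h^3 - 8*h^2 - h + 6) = h^3 + 8*h^2 + h - 7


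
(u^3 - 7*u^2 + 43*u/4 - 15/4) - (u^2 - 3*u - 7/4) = u^3 - 8*u^2 + 55*u/4 - 2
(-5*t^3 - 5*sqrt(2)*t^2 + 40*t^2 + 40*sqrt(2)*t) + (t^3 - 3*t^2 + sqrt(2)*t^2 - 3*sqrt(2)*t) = -4*t^3 - 4*sqrt(2)*t^2 + 37*t^2 + 37*sqrt(2)*t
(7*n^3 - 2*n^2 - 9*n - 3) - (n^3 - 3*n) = 6*n^3 - 2*n^2 - 6*n - 3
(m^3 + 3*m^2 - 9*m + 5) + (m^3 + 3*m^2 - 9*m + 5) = 2*m^3 + 6*m^2 - 18*m + 10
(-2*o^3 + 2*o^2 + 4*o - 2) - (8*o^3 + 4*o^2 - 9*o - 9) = -10*o^3 - 2*o^2 + 13*o + 7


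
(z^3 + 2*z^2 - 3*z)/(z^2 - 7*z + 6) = z*(z + 3)/(z - 6)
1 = 1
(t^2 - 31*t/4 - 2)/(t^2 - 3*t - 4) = (-t^2 + 31*t/4 + 2)/(-t^2 + 3*t + 4)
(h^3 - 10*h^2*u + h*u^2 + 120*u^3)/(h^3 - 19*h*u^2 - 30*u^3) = (h - 8*u)/(h + 2*u)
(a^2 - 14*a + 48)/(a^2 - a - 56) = (a - 6)/(a + 7)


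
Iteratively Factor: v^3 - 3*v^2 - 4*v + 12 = (v - 2)*(v^2 - v - 6) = (v - 2)*(v + 2)*(v - 3)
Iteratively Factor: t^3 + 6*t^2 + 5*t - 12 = (t + 4)*(t^2 + 2*t - 3) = (t + 3)*(t + 4)*(t - 1)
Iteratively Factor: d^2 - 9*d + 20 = (d - 4)*(d - 5)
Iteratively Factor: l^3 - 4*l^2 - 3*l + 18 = (l - 3)*(l^2 - l - 6) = (l - 3)^2*(l + 2)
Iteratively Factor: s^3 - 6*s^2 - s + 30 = (s - 3)*(s^2 - 3*s - 10) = (s - 3)*(s + 2)*(s - 5)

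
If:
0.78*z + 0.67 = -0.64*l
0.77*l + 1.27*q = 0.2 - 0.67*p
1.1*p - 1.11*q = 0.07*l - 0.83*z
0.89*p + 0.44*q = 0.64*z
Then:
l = -3.34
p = 0.37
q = 1.99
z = 1.88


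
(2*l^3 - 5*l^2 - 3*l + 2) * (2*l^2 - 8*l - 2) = 4*l^5 - 26*l^4 + 30*l^3 + 38*l^2 - 10*l - 4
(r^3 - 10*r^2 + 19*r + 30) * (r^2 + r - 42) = r^5 - 9*r^4 - 33*r^3 + 469*r^2 - 768*r - 1260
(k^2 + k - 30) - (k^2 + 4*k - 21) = -3*k - 9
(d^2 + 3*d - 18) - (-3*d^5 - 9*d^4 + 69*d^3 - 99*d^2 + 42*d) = 3*d^5 + 9*d^4 - 69*d^3 + 100*d^2 - 39*d - 18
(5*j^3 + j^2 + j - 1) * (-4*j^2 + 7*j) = -20*j^5 + 31*j^4 + 3*j^3 + 11*j^2 - 7*j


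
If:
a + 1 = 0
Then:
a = -1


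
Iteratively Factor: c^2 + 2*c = (c + 2)*(c)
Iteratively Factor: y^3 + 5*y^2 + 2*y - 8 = (y + 2)*(y^2 + 3*y - 4) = (y + 2)*(y + 4)*(y - 1)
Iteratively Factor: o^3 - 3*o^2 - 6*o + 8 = (o - 4)*(o^2 + o - 2) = (o - 4)*(o + 2)*(o - 1)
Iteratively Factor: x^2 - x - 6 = (x + 2)*(x - 3)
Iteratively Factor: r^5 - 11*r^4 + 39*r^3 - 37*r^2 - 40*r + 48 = (r - 4)*(r^4 - 7*r^3 + 11*r^2 + 7*r - 12) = (r - 4)^2*(r^3 - 3*r^2 - r + 3) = (r - 4)^2*(r - 1)*(r^2 - 2*r - 3) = (r - 4)^2*(r - 1)*(r + 1)*(r - 3)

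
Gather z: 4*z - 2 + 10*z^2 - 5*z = 10*z^2 - z - 2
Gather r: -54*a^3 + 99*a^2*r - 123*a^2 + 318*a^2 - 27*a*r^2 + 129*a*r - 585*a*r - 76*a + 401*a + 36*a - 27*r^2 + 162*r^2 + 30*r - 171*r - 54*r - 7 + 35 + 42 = -54*a^3 + 195*a^2 + 361*a + r^2*(135 - 27*a) + r*(99*a^2 - 456*a - 195) + 70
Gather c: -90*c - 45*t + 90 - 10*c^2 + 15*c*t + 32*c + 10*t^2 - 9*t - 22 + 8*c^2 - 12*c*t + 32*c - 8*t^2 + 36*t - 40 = -2*c^2 + c*(3*t - 26) + 2*t^2 - 18*t + 28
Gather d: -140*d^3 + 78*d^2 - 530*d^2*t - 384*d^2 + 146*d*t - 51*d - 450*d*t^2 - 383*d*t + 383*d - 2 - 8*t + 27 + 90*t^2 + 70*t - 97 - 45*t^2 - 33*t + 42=-140*d^3 + d^2*(-530*t - 306) + d*(-450*t^2 - 237*t + 332) + 45*t^2 + 29*t - 30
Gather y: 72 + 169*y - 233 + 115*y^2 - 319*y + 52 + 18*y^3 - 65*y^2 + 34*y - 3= 18*y^3 + 50*y^2 - 116*y - 112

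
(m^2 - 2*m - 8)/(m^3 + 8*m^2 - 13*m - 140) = (m + 2)/(m^2 + 12*m + 35)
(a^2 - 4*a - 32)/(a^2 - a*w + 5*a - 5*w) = (a^2 - 4*a - 32)/(a^2 - a*w + 5*a - 5*w)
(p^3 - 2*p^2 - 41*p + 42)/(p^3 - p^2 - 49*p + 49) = (p + 6)/(p + 7)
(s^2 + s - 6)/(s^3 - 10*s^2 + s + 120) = (s - 2)/(s^2 - 13*s + 40)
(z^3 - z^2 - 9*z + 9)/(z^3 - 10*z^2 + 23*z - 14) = (z^2 - 9)/(z^2 - 9*z + 14)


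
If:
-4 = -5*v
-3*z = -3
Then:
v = 4/5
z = 1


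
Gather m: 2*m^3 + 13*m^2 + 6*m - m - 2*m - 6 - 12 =2*m^3 + 13*m^2 + 3*m - 18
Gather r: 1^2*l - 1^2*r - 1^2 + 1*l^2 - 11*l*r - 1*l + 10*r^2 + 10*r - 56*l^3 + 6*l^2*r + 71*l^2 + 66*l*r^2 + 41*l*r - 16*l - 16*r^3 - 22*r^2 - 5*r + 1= -56*l^3 + 72*l^2 - 16*l - 16*r^3 + r^2*(66*l - 12) + r*(6*l^2 + 30*l + 4)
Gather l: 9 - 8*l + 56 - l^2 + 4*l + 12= -l^2 - 4*l + 77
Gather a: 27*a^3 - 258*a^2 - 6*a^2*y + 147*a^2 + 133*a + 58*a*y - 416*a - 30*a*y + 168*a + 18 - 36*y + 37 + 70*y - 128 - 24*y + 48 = 27*a^3 + a^2*(-6*y - 111) + a*(28*y - 115) + 10*y - 25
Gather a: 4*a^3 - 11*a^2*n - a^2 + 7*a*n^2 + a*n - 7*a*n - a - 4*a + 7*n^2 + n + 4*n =4*a^3 + a^2*(-11*n - 1) + a*(7*n^2 - 6*n - 5) + 7*n^2 + 5*n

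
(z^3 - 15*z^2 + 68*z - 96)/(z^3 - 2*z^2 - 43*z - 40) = (z^2 - 7*z + 12)/(z^2 + 6*z + 5)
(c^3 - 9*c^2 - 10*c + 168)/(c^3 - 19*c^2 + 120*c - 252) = (c + 4)/(c - 6)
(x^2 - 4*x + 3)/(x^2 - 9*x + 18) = (x - 1)/(x - 6)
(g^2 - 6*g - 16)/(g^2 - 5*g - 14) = (g - 8)/(g - 7)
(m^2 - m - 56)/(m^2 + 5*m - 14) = (m - 8)/(m - 2)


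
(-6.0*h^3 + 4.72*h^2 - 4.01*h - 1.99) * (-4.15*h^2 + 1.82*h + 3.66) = 24.9*h^5 - 30.508*h^4 + 3.2719*h^3 + 18.2355*h^2 - 18.2984*h - 7.2834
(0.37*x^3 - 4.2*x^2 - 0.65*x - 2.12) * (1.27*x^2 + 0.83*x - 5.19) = 0.4699*x^5 - 5.0269*x^4 - 6.2318*x^3 + 18.5661*x^2 + 1.6139*x + 11.0028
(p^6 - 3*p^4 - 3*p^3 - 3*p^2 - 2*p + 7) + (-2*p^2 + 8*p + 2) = p^6 - 3*p^4 - 3*p^3 - 5*p^2 + 6*p + 9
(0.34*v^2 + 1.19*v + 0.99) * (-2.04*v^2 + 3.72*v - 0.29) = -0.6936*v^4 - 1.1628*v^3 + 2.3086*v^2 + 3.3377*v - 0.2871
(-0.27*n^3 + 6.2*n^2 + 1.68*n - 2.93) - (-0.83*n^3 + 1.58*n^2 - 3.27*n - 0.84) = 0.56*n^3 + 4.62*n^2 + 4.95*n - 2.09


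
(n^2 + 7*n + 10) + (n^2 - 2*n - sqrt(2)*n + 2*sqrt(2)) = 2*n^2 - sqrt(2)*n + 5*n + 2*sqrt(2) + 10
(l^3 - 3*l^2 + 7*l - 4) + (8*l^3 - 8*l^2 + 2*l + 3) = 9*l^3 - 11*l^2 + 9*l - 1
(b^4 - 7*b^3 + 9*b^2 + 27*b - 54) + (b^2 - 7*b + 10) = b^4 - 7*b^3 + 10*b^2 + 20*b - 44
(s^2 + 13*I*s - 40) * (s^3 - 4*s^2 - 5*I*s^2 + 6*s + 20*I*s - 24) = s^5 - 4*s^4 + 8*I*s^4 + 31*s^3 - 32*I*s^3 - 124*s^2 + 278*I*s^2 - 240*s - 1112*I*s + 960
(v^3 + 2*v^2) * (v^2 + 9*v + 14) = v^5 + 11*v^4 + 32*v^3 + 28*v^2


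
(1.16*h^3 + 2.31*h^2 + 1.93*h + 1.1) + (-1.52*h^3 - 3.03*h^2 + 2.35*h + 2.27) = -0.36*h^3 - 0.72*h^2 + 4.28*h + 3.37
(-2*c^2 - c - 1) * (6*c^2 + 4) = -12*c^4 - 6*c^3 - 14*c^2 - 4*c - 4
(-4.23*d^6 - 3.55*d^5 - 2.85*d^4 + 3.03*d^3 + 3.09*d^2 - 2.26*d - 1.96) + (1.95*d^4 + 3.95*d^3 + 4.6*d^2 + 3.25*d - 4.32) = -4.23*d^6 - 3.55*d^5 - 0.9*d^4 + 6.98*d^3 + 7.69*d^2 + 0.99*d - 6.28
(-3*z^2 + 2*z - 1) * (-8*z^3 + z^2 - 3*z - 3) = 24*z^5 - 19*z^4 + 19*z^3 + 2*z^2 - 3*z + 3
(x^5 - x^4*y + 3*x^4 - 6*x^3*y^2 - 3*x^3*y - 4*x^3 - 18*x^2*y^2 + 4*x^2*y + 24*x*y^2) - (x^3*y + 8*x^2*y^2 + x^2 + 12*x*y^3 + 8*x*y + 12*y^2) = x^5 - x^4*y + 3*x^4 - 6*x^3*y^2 - 4*x^3*y - 4*x^3 - 26*x^2*y^2 + 4*x^2*y - x^2 - 12*x*y^3 + 24*x*y^2 - 8*x*y - 12*y^2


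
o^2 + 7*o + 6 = (o + 1)*(o + 6)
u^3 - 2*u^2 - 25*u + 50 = (u - 5)*(u - 2)*(u + 5)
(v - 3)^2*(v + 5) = v^3 - v^2 - 21*v + 45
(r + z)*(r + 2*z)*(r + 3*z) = r^3 + 6*r^2*z + 11*r*z^2 + 6*z^3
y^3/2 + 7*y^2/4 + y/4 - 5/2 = (y/2 + 1)*(y - 1)*(y + 5/2)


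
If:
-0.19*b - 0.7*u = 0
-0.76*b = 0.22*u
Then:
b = 0.00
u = 0.00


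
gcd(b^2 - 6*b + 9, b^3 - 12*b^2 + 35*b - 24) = b - 3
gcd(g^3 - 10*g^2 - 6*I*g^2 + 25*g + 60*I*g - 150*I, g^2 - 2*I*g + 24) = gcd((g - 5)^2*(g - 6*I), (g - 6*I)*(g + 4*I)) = g - 6*I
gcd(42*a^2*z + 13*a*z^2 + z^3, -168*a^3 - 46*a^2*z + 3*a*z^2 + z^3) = 6*a + z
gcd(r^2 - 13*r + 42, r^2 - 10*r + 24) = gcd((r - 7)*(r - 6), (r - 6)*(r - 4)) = r - 6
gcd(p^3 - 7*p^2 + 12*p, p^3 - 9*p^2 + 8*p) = p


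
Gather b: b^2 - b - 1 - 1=b^2 - b - 2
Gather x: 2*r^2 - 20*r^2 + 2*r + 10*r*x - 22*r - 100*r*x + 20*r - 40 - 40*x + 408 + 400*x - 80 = -18*r^2 + x*(360 - 90*r) + 288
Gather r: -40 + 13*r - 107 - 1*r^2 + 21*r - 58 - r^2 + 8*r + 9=-2*r^2 + 42*r - 196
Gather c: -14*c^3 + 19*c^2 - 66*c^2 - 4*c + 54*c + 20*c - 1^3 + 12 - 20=-14*c^3 - 47*c^2 + 70*c - 9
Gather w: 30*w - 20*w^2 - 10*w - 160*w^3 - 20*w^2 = -160*w^3 - 40*w^2 + 20*w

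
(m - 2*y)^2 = m^2 - 4*m*y + 4*y^2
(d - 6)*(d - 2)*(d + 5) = d^3 - 3*d^2 - 28*d + 60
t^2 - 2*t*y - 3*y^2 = (t - 3*y)*(t + y)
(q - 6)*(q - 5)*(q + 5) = q^3 - 6*q^2 - 25*q + 150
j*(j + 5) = j^2 + 5*j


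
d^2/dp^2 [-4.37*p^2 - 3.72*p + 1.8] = -8.74000000000000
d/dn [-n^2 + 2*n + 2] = 2 - 2*n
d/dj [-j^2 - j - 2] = -2*j - 1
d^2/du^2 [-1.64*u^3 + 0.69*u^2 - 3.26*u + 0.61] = 1.38 - 9.84*u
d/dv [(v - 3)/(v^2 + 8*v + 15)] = (v^2 + 8*v - 2*(v - 3)*(v + 4) + 15)/(v^2 + 8*v + 15)^2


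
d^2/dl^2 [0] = 0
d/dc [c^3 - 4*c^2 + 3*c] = 3*c^2 - 8*c + 3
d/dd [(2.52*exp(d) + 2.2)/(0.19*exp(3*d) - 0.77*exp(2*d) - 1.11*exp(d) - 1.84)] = (-0.9576*exp(3*d) + 0.6864*exp(2*d) + 3.388*exp(d) - 2.1948)*exp(d)/(0.0361*exp(6*d) - 0.2926*exp(5*d) + 0.1711*exp(4*d) + 1.0102*exp(3*d) + 4.0657*exp(2*d) + 4.0848*exp(d) + 3.3856)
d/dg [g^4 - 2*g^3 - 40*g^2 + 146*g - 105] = 4*g^3 - 6*g^2 - 80*g + 146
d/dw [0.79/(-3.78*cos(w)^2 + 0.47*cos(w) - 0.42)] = (0.3713 - 5.9724*cos(w))*sin(w)/(3.78*cos(w)^2 - 0.47*cos(w) + 0.42)^2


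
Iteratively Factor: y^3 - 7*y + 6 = (y - 2)*(y^2 + 2*y - 3) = (y - 2)*(y - 1)*(y + 3)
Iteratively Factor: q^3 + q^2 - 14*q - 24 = (q + 2)*(q^2 - q - 12) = (q + 2)*(q + 3)*(q - 4)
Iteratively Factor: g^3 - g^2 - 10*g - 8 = (g + 2)*(g^2 - 3*g - 4) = (g + 1)*(g + 2)*(g - 4)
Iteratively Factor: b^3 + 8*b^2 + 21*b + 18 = (b + 3)*(b^2 + 5*b + 6) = (b + 3)^2*(b + 2)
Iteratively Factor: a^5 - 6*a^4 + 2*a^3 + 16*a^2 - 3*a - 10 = (a + 1)*(a^4 - 7*a^3 + 9*a^2 + 7*a - 10) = (a - 1)*(a + 1)*(a^3 - 6*a^2 + 3*a + 10) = (a - 5)*(a - 1)*(a + 1)*(a^2 - a - 2) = (a - 5)*(a - 2)*(a - 1)*(a + 1)*(a + 1)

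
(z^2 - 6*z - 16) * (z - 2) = z^3 - 8*z^2 - 4*z + 32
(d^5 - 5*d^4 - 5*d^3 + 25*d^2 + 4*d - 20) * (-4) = -4*d^5 + 20*d^4 + 20*d^3 - 100*d^2 - 16*d + 80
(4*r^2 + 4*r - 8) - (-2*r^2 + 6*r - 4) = 6*r^2 - 2*r - 4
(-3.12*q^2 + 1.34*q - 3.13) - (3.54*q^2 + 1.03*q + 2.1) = -6.66*q^2 + 0.31*q - 5.23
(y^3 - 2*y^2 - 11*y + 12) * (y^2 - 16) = y^5 - 2*y^4 - 27*y^3 + 44*y^2 + 176*y - 192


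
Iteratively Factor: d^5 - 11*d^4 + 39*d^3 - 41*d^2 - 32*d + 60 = (d - 2)*(d^4 - 9*d^3 + 21*d^2 + d - 30) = (d - 2)*(d + 1)*(d^3 - 10*d^2 + 31*d - 30) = (d - 2)^2*(d + 1)*(d^2 - 8*d + 15) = (d - 3)*(d - 2)^2*(d + 1)*(d - 5)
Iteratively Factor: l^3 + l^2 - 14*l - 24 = (l + 3)*(l^2 - 2*l - 8) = (l + 2)*(l + 3)*(l - 4)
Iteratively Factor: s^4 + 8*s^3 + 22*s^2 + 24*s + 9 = (s + 3)*(s^3 + 5*s^2 + 7*s + 3) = (s + 1)*(s + 3)*(s^2 + 4*s + 3) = (s + 1)*(s + 3)^2*(s + 1)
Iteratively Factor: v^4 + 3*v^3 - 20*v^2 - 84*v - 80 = (v + 2)*(v^3 + v^2 - 22*v - 40) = (v - 5)*(v + 2)*(v^2 + 6*v + 8) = (v - 5)*(v + 2)*(v + 4)*(v + 2)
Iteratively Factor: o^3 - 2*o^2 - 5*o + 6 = (o + 2)*(o^2 - 4*o + 3) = (o - 1)*(o + 2)*(o - 3)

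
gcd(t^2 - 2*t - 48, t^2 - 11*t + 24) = t - 8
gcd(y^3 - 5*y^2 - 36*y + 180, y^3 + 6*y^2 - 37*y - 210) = y - 6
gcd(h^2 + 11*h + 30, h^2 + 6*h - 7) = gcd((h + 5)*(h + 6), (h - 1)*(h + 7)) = 1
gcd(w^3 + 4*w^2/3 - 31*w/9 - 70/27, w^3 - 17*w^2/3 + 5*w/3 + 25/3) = w - 5/3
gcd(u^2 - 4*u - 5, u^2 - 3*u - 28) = 1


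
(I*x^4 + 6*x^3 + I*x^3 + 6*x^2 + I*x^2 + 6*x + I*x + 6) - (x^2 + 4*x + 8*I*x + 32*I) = I*x^4 + 6*x^3 + I*x^3 + 5*x^2 + I*x^2 + 2*x - 7*I*x + 6 - 32*I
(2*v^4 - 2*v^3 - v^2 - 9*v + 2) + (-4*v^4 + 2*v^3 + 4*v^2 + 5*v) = -2*v^4 + 3*v^2 - 4*v + 2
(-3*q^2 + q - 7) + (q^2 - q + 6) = -2*q^2 - 1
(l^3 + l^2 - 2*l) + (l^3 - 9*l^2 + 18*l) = 2*l^3 - 8*l^2 + 16*l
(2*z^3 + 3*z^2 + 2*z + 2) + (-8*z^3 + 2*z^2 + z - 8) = -6*z^3 + 5*z^2 + 3*z - 6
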